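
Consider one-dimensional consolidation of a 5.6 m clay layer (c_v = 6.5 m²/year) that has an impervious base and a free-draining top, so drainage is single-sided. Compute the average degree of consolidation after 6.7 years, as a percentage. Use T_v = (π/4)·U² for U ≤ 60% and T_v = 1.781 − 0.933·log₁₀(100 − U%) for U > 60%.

Drainage path length: H_d = H = 5.6 m (single drainage).
T_v = c_v·t/H_d² = 6.5×6.7/5.6² = 1.3887.
T_v = 1.3887 corresponds to the U > 60% branch:
U = 1 − 10^((1.781 − T_v)/0.933)/100 = 0.9737

U ≈ 97.4 %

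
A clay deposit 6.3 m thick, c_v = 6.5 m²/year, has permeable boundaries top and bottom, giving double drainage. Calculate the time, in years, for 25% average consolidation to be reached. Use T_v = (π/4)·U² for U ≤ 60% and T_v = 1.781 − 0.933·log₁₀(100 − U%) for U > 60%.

t ≈ 0.0749 years

Drainage path length: H_d = H/2 = 3.15 m (double drainage).
U ≤ 60%: T_v = (π/4)·U² = (π/4)×0.25² = 0.049087.
t = T_v·H_d²/c_v = 0.049087×3.15²/6.5 = 0.07493 years.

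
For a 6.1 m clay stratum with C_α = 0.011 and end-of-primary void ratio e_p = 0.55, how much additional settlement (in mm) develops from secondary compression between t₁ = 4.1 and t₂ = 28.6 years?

S_s ≈ 36.5 mm

Secondary compression: S_s = C_α·H/(1+e_p)·log₁₀(t₂/t₁)
S_s = 0.011×6.1/(1+0.55)×log₁₀(28.6/4.1)
    = 0.04329 × 0.8436 = 0.03652 m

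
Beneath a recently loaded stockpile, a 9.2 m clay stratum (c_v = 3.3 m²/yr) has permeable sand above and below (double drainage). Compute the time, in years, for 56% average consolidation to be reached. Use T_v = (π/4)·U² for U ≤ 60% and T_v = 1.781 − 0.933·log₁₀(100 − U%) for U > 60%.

t ≈ 1.58 years

Drainage path length: H_d = H/2 = 4.6 m (double drainage).
U ≤ 60%: T_v = (π/4)·U² = (π/4)×0.56² = 0.2463.
t = T_v·H_d²/c_v = 0.2463×4.6²/3.3 = 1.579 years.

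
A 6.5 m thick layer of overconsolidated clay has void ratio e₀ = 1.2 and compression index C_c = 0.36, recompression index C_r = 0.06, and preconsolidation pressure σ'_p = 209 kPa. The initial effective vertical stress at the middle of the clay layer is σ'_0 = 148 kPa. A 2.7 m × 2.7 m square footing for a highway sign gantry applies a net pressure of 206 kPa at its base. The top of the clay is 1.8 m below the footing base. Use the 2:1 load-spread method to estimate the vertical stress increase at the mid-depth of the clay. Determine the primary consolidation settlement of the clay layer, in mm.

Mid-depth of clay below the footing base: z = 1.8 + 6.5/2 = 5.05 m.
Stress increase at mid-clay by the 2:1 spreading method:
Δσ = qBL/((B+z)(L+z)) = 206×2.7×2.7/((2.7+5.05)(2.7+5.05)) = 25.003 kPa
Final effective stress: σ'_f = 148 + 25.003 = 173 kPa.
σ'_f = 173 ≤ σ'_p = 209 kPa, so the clay remains overconsolidated and only the recompression index applies:
S_c = C_r·H/(1+e₀)·log₁₀(σ'_f/σ'_0) = 0.06×6.5/2.2×log₁₀(173/148)
    = 0.17727 × 0.067784 = 0.01202 m

S_c ≈ 12 mm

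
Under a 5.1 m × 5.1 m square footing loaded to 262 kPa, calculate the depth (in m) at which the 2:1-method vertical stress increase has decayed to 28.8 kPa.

z ≈ 10.3 m

2:1 spreading — at depth z the loaded area has grown by z in each plan dimension:
qB²/(B+z)² = Δσ_z ⇒ z = B(√(q/Δσ_z) − 1) = 5.1×(√(262/28.8) − 1) = 10.28 m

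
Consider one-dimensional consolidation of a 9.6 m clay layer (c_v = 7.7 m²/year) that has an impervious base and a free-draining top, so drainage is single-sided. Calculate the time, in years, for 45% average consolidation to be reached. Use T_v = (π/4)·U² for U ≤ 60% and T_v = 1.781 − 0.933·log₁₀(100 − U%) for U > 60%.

Drainage path length: H_d = H = 9.6 m (single drainage).
U ≤ 60%: T_v = (π/4)·U² = (π/4)×0.45² = 0.15904.
t = T_v·H_d²/c_v = 0.15904×9.6²/7.7 = 1.904 years.

t ≈ 1.9 years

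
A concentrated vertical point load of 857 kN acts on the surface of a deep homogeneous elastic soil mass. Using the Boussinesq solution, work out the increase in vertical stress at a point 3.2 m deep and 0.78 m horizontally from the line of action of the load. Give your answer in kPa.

Boussinesq vertical stress below a point load on an elastic half-space:
Δσ_z = 3P/(2πz²) · [1 + (r/z)²]^(−5/2)
r/z = 0.78/3.2 = 0.24375; [1+(r/z)²]^(−5/2) = 0.86564.
Δσ_z = 3×857/(2π×3.2²) × 0.86564 = 39.96 × 0.86564 = 34.59 kPa

Δσ_z ≈ 34.6 kPa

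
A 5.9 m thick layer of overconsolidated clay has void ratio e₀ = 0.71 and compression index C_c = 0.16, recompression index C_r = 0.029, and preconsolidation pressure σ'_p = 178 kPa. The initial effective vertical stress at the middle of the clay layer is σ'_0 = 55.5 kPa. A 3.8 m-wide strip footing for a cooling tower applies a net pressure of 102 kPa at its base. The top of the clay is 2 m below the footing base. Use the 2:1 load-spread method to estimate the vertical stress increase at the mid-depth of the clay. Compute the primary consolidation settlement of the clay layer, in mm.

Mid-depth of clay below the footing base: z = 2 + 5.9/2 = 4.95 m.
Stress increase at mid-clay by the 2:1 spreading method:
Δσ = qB/(B+z) = 102×3.8/(3.8+4.95) = 44.297 kPa
Final effective stress: σ'_f = 55.5 + 44.297 = 99.797 kPa.
σ'_f = 99.797 ≤ σ'_p = 178 kPa, so the clay remains overconsolidated and only the recompression index applies:
S_c = C_r·H/(1+e₀)·log₁₀(σ'_f/σ'_0) = 0.029×5.9/1.71×log₁₀(99.797/55.5)
    = 0.10006 × 0.25482 = 0.0255 m

S_c ≈ 25.5 mm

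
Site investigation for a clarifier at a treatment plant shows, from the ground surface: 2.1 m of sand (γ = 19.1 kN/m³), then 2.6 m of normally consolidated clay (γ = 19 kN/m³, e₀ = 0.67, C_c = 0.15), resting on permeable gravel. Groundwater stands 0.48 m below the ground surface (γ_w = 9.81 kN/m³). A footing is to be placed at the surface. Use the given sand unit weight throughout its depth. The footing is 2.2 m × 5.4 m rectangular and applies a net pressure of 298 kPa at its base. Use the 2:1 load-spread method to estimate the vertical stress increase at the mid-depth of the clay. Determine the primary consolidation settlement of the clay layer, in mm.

S_c ≈ 111 mm

Mid-depth of clay below the ground surface: z = 2.1 + 2.6/2 = 3.4 m.
Total vertical stress at mid-clay: σ_v = 19.1×2.1 + 19×1.3 = 64.81 kPa.
Pore pressure: u = 9.81×(3.4 − 0.48) = 28.645 kPa.
Initial effective stress: σ'_0 = σ_v − u = 64.81 − 28.645 = 36.165 kPa.
Stress increase at mid-clay by the 2:1 spreading method:
Δσ = qBL/((B+z)(L+z)) = 298×2.2×5.4/((2.2+3.4)(5.4+3.4)) = 71.839 kPa
Final effective stress: σ'_f = σ'_0 + Δσ = 36.165 + 71.839 = 108 kPa.
Normally consolidated clay, so the full stress increment lies on the virgin compression line:
S_c = C_c·H/(1+e₀)·log₁₀(σ'_f/σ'_0) = 0.15×2.6/(1+0.67)×log₁₀(108/36.165)
    = 0.23353 × 0.47514 = 0.111 m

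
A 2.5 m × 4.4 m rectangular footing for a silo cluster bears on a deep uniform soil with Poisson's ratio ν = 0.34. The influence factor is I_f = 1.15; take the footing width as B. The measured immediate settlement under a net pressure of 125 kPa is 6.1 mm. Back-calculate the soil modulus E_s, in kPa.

E_s ≈ 52100 kPa

S_e = q·B·(1−ν²)/E_s · I_f  ⇒  E_s = q·B·(1−ν²)·I_f / S_e.
E_s = 125 × 2.5 × 0.8844 × 1.15 / 0.0061 = 52100 kPa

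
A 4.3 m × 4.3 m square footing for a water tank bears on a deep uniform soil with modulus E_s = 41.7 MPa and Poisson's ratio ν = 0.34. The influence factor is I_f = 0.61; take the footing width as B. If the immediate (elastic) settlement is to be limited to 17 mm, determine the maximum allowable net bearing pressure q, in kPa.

q ≈ 306 kPa

E_s = 41.7 MPa = 41700 kPa.
S_e = q·B·(1−ν²)/E_s · I_f  ⇒  q = S_e·E_s / (B·(1−ν²)·I_f).
q = 0.017 × 41700 / (4.3 × 0.8844 × 0.61) = 305.6 kPa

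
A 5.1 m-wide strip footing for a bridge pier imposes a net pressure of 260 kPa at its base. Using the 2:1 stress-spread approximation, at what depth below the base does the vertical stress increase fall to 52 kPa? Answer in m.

2:1 spreading — at depth z the loaded area has grown by z in each plan dimension:
qB/(B+z) = Δσ_z ⇒ z = qB/Δσ_z − B = 260×5.1/52 − 5.1 = 20.4 m

z ≈ 20.4 m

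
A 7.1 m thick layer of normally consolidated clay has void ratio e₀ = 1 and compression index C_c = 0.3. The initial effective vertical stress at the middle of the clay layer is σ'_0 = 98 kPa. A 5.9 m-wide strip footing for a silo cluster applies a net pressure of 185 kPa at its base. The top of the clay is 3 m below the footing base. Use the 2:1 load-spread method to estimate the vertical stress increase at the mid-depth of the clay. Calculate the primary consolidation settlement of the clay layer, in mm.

S_c ≈ 296 mm

Mid-depth of clay below the footing base: z = 3 + 7.1/2 = 6.55 m.
Stress increase at mid-clay by the 2:1 spreading method:
Δσ = qB/(B+z) = 185×5.9/(5.9+6.55) = 87.671 kPa
Final effective stress: σ'_f = σ'_0 + Δσ = 98 + 87.671 = 185.67 kPa.
Normally consolidated clay, so the full stress increment lies on the virgin compression line:
S_c = C_c·H/(1+e₀)·log₁₀(σ'_f/σ'_0) = 0.3×7.1/(1+1)×log₁₀(185.67/98)
    = 1.065 × 0.27752 = 0.2956 m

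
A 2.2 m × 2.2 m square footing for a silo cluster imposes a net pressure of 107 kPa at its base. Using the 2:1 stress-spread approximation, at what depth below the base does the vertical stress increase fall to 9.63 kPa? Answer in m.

z ≈ 5.13 m

2:1 spreading — at depth z the loaded area has grown by z in each plan dimension:
qB²/(B+z)² = Δσ_z ⇒ z = B(√(q/Δσ_z) − 1) = 2.2×(√(107/9.63) − 1) = 5.133 m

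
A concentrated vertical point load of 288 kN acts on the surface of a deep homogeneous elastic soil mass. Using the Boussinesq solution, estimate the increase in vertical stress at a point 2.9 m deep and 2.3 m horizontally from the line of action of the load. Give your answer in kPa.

Δσ_z ≈ 4.83 kPa

Boussinesq vertical stress below a point load on an elastic half-space:
Δσ_z = 3P/(2πz²) · [1 + (r/z)²]^(−5/2)
r/z = 2.3/2.9 = 0.7931; [1+(r/z)²]^(−5/2) = 0.29525.
Δσ_z = 3×288/(2π×2.9²) × 0.29525 = 16.351 × 0.29525 = 4.828 kPa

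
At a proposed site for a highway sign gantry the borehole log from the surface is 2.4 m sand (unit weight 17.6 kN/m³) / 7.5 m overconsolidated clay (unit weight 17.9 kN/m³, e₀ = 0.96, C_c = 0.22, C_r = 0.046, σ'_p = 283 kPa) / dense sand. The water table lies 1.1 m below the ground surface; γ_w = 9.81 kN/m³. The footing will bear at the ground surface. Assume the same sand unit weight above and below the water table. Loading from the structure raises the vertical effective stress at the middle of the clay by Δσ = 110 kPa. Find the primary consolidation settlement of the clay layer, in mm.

S_c ≈ 79.8 mm

Mid-depth of clay below the ground surface: z = 2.4 + 7.5/2 = 6.15 m.
Total vertical stress at mid-clay: σ_v = 17.6×2.4 + 17.9×3.75 = 109.37 kPa.
Pore pressure: u = 9.81×(6.15 − 1.1) = 49.541 kPa.
Initial effective stress: σ'_0 = σ_v − u = 109.37 − 49.541 = 59.829 kPa.
Final effective stress: σ'_f = 59.829 + 110 = 169.83 kPa.
σ'_f = 169.83 ≤ σ'_p = 283 kPa, so the clay remains overconsolidated and only the recompression index applies:
S_c = C_r·H/(1+e₀)·log₁₀(σ'_f/σ'_0) = 0.046×7.5/1.96×log₁₀(169.83/59.829)
    = 0.17602 × 0.4531 = 0.07975 m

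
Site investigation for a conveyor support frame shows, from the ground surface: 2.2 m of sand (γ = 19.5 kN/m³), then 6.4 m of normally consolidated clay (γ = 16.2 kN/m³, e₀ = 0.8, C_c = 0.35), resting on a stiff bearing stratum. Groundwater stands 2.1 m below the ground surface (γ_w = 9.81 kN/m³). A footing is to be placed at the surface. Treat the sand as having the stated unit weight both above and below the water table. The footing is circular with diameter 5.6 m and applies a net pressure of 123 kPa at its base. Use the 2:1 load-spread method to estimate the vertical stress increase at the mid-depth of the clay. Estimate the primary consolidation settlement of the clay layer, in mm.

Mid-depth of clay below the ground surface: z = 2.2 + 6.4/2 = 5.4 m.
Total vertical stress at mid-clay: σ_v = 19.5×2.2 + 16.2×3.2 = 94.74 kPa.
Pore pressure: u = 9.81×(5.4 − 2.1) = 32.373 kPa.
Initial effective stress: σ'_0 = σ_v − u = 94.74 − 32.373 = 62.367 kPa.
Stress increase at mid-clay by the 2:1 spreading method:
Δσ ≈ qD²/(D+z)² = 123×5.6²/(5.6+5.4)² = 31.878 kPa
Final effective stress: σ'_f = σ'_0 + Δσ = 62.367 + 31.878 = 94.245 kPa.
Normally consolidated clay, so the full stress increment lies on the virgin compression line:
S_c = C_c·H/(1+e₀)·log₁₀(σ'_f/σ'_0) = 0.35×6.4/(1+0.8)×log₁₀(94.245/62.367)
    = 1.2444 × 0.1793 = 0.2231 m

S_c ≈ 223 mm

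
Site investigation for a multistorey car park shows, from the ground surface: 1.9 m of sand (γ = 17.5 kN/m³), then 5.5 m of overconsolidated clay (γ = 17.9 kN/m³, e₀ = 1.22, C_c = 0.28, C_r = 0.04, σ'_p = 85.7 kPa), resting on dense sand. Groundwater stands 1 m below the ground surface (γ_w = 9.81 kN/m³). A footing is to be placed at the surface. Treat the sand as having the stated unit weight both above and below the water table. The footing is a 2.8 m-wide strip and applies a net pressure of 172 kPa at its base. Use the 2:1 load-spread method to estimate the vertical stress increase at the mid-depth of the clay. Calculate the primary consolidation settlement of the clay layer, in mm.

Mid-depth of clay below the ground surface: z = 1.9 + 5.5/2 = 4.65 m.
Total vertical stress at mid-clay: σ_v = 17.5×1.9 + 17.9×2.75 = 82.475 kPa.
Pore pressure: u = 9.81×(4.65 − 1) = 35.806 kPa.
Initial effective stress: σ'_0 = σ_v − u = 82.475 − 35.806 = 46.669 kPa.
Stress increase at mid-clay by the 2:1 spreading method:
Δσ = qB/(B+z) = 172×2.8/(2.8+4.65) = 64.644 kPa
Final effective stress: σ'_f = 46.669 + 64.644 = 111.31 kPa.
σ'_f = 111.31 > σ'_p = 85.7 kPa, so the stress path crosses the preconsolidation pressure — recompression up to σ'_p, then virgin compression beyond:
S_c = H/(1+e₀)·[C_r·log₁₀(σ'_p/σ'_0) + C_c·log₁₀(σ'_f/σ'_p)]
    = 5.5/2.22 × [0.04×log₁₀(85.7/46.669) + 0.28×log₁₀(111.31/85.7)]
    = 2.4775 × [0.010558 + 0.031795] = 0.1049 m

S_c ≈ 105 mm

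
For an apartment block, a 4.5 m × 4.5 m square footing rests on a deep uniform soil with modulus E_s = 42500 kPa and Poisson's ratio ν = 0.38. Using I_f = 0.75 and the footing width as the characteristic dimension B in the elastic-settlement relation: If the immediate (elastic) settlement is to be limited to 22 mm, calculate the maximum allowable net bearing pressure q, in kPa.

S_e = q·B·(1−ν²)/E_s · I_f  ⇒  q = S_e·E_s / (B·(1−ν²)·I_f).
q = 0.022 × 42500 / (4.5 × 0.8556 × 0.75) = 323.8 kPa

q ≈ 324 kPa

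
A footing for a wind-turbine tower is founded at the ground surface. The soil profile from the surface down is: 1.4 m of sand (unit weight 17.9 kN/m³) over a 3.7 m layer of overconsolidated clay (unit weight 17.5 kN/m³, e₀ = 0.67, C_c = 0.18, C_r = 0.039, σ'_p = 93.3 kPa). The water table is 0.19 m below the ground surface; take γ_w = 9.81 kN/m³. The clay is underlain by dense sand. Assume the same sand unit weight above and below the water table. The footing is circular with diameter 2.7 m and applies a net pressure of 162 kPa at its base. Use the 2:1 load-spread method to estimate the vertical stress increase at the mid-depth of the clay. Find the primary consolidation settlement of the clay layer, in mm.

S_c ≈ 29.9 mm

Mid-depth of clay below the ground surface: z = 1.4 + 3.7/2 = 3.25 m.
Total vertical stress at mid-clay: σ_v = 17.9×1.4 + 17.5×1.85 = 57.435 kPa.
Pore pressure: u = 9.81×(3.25 − 0.19) = 30.019 kPa.
Initial effective stress: σ'_0 = σ_v − u = 57.435 − 30.019 = 27.416 kPa.
Stress increase at mid-clay by the 2:1 spreading method:
Δσ ≈ qD²/(D+z)² = 162×2.7²/(2.7+3.25)² = 33.359 kPa
Final effective stress: σ'_f = 27.416 + 33.359 = 60.775 kPa.
σ'_f = 60.775 ≤ σ'_p = 93.3 kPa, so the clay remains overconsolidated and only the recompression index applies:
S_c = C_r·H/(1+e₀)·log₁₀(σ'_f/σ'_0) = 0.039×3.7/1.67×log₁₀(60.775/27.416)
    = 0.086408 × 0.34572 = 0.02987 m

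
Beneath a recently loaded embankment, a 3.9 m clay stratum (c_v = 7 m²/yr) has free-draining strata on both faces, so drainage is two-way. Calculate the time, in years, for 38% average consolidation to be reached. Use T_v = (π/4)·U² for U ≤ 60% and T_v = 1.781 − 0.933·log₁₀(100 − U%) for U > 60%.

Drainage path length: H_d = H/2 = 1.95 m (double drainage).
U ≤ 60%: T_v = (π/4)·U² = (π/4)×0.38² = 0.11341.
t = T_v·H_d²/c_v = 0.11341×1.95²/7 = 0.06161 years.

t ≈ 0.0616 years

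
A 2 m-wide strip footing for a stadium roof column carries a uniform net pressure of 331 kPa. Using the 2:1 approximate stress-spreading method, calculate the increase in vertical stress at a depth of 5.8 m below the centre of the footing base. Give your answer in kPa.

By the 2:1 method the load spreads at 1 horizontal : 2 vertical, so at depth z the loaded area has grown by z in each plan dimension:
Δσ = qB/(B+z) = 331×2/(2+5.8) = 84.872 kPa

Δσ_z ≈ 84.9 kPa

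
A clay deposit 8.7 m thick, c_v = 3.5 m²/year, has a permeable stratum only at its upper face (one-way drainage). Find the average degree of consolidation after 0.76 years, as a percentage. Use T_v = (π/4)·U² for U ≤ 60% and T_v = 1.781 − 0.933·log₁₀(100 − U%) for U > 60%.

U ≈ 21.2 %

Drainage path length: H_d = H = 8.7 m (single drainage).
T_v = c_v·t/H_d² = 3.5×0.76/8.7² = 0.035143.
T_v = 0.035143 corresponds to the U ≤ 60% branch:
U = √(4T_v/π) = 0.2115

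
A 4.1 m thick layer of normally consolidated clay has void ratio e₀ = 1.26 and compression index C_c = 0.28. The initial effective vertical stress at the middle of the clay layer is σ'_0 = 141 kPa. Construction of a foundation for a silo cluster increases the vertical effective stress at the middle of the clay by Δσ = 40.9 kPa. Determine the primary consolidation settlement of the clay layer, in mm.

S_c ≈ 56.2 mm

Final effective stress: σ'_f = σ'_0 + Δσ = 141 + 40.9 = 181.9 kPa.
Normally consolidated clay, so the full stress increment lies on the virgin compression line:
S_c = C_c·H/(1+e₀)·log₁₀(σ'_f/σ'_0) = 0.28×4.1/(1+1.26)×log₁₀(181.9/141)
    = 0.50796 × 0.11061 = 0.05619 m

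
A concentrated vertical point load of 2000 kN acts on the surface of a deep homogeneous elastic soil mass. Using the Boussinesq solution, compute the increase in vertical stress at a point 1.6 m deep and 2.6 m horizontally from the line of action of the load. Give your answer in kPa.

Boussinesq vertical stress below a point load on an elastic half-space:
Δσ_z = 3P/(2πz²) · [1 + (r/z)²]^(−5/2)
r/z = 2.6/1.6 = 1.625; [1+(r/z)²]^(−5/2) = 0.039542.
Δσ_z = 3×2000/(2π×1.6²) × 0.039542 = 373.02 × 0.039542 = 14.75 kPa

Δσ_z ≈ 14.7 kPa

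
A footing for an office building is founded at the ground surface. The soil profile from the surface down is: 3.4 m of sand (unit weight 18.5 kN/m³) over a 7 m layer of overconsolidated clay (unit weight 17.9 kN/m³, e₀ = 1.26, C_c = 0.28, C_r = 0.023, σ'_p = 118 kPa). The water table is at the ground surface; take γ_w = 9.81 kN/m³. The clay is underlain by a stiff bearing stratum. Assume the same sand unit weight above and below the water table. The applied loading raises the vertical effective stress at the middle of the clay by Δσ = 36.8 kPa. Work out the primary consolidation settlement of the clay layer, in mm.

S_c ≈ 15.2 mm

Mid-depth of clay below the ground surface: z = 3.4 + 7/2 = 6.9 m.
Total vertical stress at mid-clay: σ_v = 18.5×3.4 + 17.9×3.5 = 125.55 kPa.
Pore pressure: u = 9.81×(6.9 − 0) = 67.689 kPa.
Initial effective stress: σ'_0 = σ_v − u = 125.55 − 67.689 = 57.861 kPa.
Final effective stress: σ'_f = 57.861 + 36.8 = 94.661 kPa.
σ'_f = 94.661 ≤ σ'_p = 118 kPa, so the clay remains overconsolidated and only the recompression index applies:
S_c = C_r·H/(1+e₀)·log₁₀(σ'_f/σ'_0) = 0.023×7/2.26×log₁₀(94.661/57.861)
    = 0.071238 × 0.21379 = 0.01523 m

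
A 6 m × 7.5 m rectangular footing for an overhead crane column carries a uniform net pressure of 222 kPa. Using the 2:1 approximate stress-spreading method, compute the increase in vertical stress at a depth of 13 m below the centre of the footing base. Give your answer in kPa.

By the 2:1 method the load spreads at 1 horizontal : 2 vertical, so at depth z the loaded area has grown by z in each plan dimension:
Δσ = qBL/((B+z)(L+z)) = 222×6×7.5/((6+13)(7.5+13)) = 25.648 kPa

Δσ_z ≈ 25.6 kPa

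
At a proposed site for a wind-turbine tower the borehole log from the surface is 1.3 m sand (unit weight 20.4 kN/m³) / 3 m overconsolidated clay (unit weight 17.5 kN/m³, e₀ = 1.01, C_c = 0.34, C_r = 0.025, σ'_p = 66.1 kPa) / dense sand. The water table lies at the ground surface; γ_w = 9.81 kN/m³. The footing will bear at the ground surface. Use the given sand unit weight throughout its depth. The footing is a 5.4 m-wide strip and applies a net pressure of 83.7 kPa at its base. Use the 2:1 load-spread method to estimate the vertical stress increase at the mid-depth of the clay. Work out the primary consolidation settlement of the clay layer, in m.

S_c ≈ 0.0588 m

Mid-depth of clay below the ground surface: z = 1.3 + 3/2 = 2.8 m.
Total vertical stress at mid-clay: σ_v = 20.4×1.3 + 17.5×1.5 = 52.77 kPa.
Pore pressure: u = 9.81×(2.8 − 0) = 27.468 kPa.
Initial effective stress: σ'_0 = σ_v − u = 52.77 − 27.468 = 25.302 kPa.
Stress increase at mid-clay by the 2:1 spreading method:
Δσ = qB/(B+z) = 83.7×5.4/(5.4+2.8) = 55.12 kPa
Final effective stress: σ'_f = 25.302 + 55.12 = 80.422 kPa.
σ'_f = 80.422 > σ'_p = 66.1 kPa, so the stress path crosses the preconsolidation pressure — recompression up to σ'_p, then virgin compression beyond:
S_c = H/(1+e₀)·[C_r·log₁₀(σ'_p/σ'_0) + C_c·log₁₀(σ'_f/σ'_p)]
    = 3/2.01 × [0.025×log₁₀(66.1/25.302) + 0.34×log₁₀(80.422/66.1)]
    = 1.4925 × [0.010426 + 0.028959] = 0.05878 m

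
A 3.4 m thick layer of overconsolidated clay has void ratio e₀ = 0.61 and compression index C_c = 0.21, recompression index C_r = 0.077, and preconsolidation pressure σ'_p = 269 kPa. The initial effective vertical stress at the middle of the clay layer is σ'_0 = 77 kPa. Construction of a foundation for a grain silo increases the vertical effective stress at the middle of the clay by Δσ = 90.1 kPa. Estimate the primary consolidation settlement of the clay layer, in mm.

S_c ≈ 54.7 mm

Final effective stress: σ'_f = 77 + 90.1 = 167.1 kPa.
σ'_f = 167.1 ≤ σ'_p = 269 kPa, so the clay remains overconsolidated and only the recompression index applies:
S_c = C_r·H/(1+e₀)·log₁₀(σ'_f/σ'_0) = 0.077×3.4/1.61×log₁₀(167.1/77)
    = 0.16261 × 0.33649 = 0.05472 m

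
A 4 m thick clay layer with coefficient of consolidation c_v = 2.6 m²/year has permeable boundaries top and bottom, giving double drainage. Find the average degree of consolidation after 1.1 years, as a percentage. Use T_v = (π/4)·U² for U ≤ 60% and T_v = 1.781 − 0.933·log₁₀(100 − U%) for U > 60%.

Drainage path length: H_d = H/2 = 2 m (double drainage).
T_v = c_v·t/H_d² = 2.6×1.1/2² = 0.715.
T_v = 0.715 corresponds to the U > 60% branch:
U = 1 − 10^((1.781 − T_v)/0.933)/100 = 0.8611

U ≈ 86.1 %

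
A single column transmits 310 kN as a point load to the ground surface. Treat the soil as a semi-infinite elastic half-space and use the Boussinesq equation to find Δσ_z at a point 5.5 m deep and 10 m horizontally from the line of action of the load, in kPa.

Boussinesq vertical stress below a point load on an elastic half-space:
Δσ_z = 3P/(2πz²) · [1 + (r/z)²]^(−5/2)
r/z = 10/5.5 = 1.8182; [1+(r/z)²]^(−5/2) = 0.025994.
Δσ_z = 3×310/(2π×5.5²) × 0.025994 = 4.893 × 0.025994 = 0.1272 kPa

Δσ_z ≈ 0.127 kPa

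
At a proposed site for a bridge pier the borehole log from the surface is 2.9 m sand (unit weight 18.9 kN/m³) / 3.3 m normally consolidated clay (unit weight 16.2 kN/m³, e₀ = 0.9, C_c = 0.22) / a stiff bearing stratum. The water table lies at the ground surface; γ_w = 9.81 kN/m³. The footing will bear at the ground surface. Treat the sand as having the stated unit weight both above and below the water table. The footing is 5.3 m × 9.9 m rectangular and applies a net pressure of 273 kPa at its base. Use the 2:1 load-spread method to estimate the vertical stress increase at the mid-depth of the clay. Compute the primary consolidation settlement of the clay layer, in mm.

S_c ≈ 218 mm

Mid-depth of clay below the ground surface: z = 2.9 + 3.3/2 = 4.55 m.
Total vertical stress at mid-clay: σ_v = 18.9×2.9 + 16.2×1.65 = 81.54 kPa.
Pore pressure: u = 9.81×(4.55 − 0) = 44.636 kPa.
Initial effective stress: σ'_0 = σ_v − u = 81.54 − 44.636 = 36.904 kPa.
Stress increase at mid-clay by the 2:1 spreading method:
Δσ = qBL/((B+z)(L+z)) = 273×5.3×9.9/((5.3+4.55)(9.9+4.55)) = 100.64 kPa
Final effective stress: σ'_f = σ'_0 + Δσ = 36.904 + 100.64 = 137.54 kPa.
Normally consolidated clay, so the full stress increment lies on the virgin compression line:
S_c = C_c·H/(1+e₀)·log₁₀(σ'_f/σ'_0) = 0.22×3.3/(1+0.9)×log₁₀(137.54/36.904)
    = 0.38211 × 0.57136 = 0.2183 m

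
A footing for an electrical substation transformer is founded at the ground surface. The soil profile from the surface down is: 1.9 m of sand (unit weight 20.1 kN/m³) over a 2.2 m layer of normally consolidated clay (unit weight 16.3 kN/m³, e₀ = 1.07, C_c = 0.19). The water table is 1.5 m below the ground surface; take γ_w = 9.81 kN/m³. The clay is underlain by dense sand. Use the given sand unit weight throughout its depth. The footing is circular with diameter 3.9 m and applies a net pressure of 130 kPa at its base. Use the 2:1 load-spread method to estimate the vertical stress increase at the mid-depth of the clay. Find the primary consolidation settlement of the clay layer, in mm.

S_c ≈ 60.9 mm

Mid-depth of clay below the ground surface: z = 1.9 + 2.2/2 = 3 m.
Total vertical stress at mid-clay: σ_v = 20.1×1.9 + 16.3×1.1 = 56.12 kPa.
Pore pressure: u = 9.81×(3 − 1.5) = 14.715 kPa.
Initial effective stress: σ'_0 = σ_v − u = 56.12 − 14.715 = 41.405 kPa.
Stress increase at mid-clay by the 2:1 spreading method:
Δσ ≈ qD²/(D+z)² = 130×3.9²/(3.9+3)² = 41.531 kPa
Final effective stress: σ'_f = σ'_0 + Δσ = 41.405 + 41.531 = 82.936 kPa.
Normally consolidated clay, so the full stress increment lies on the virgin compression line:
S_c = C_c·H/(1+e₀)·log₁₀(σ'_f/σ'_0) = 0.19×2.2/(1+1.07)×log₁₀(82.936/41.405)
    = 0.20193 × 0.30169 = 0.06092 m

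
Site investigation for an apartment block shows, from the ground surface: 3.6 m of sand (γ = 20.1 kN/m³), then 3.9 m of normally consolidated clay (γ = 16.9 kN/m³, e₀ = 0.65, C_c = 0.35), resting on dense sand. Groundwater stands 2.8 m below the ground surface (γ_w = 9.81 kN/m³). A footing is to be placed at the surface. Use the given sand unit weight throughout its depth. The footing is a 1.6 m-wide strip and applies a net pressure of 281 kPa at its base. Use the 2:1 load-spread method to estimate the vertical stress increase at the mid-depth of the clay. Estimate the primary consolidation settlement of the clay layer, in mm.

Mid-depth of clay below the ground surface: z = 3.6 + 3.9/2 = 5.55 m.
Total vertical stress at mid-clay: σ_v = 20.1×3.6 + 16.9×1.95 = 105.32 kPa.
Pore pressure: u = 9.81×(5.55 − 2.8) = 26.978 kPa.
Initial effective stress: σ'_0 = σ_v − u = 105.32 − 26.978 = 78.342 kPa.
Stress increase at mid-clay by the 2:1 spreading method:
Δσ = qB/(B+z) = 281×1.6/(1.6+5.55) = 62.881 kPa
Final effective stress: σ'_f = σ'_0 + Δσ = 78.342 + 62.881 = 141.22 kPa.
Normally consolidated clay, so the full stress increment lies on the virgin compression line:
S_c = C_c·H/(1+e₀)·log₁₀(σ'_f/σ'_0) = 0.35×3.9/(1+0.65)×log₁₀(141.22/78.342)
    = 0.82727 × 0.2559 = 0.2117 m

S_c ≈ 212 mm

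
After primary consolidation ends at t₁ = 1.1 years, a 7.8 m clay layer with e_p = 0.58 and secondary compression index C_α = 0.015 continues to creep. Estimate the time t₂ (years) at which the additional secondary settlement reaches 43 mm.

t₂ ≈ 4.19 years

S_s = C_α·H/(1+e_p)·log₁₀(t₂/t₁) ⇒ log₁₀(t₂/t₁) = S_s·(1+e_p)/(C_α·H).
log₁₀(t₂/t₁) = 0.043 × (1+0.58) / (0.015×7.8) = 0.5807
t₂ = t₁ × 10^0.5807 = 1.1 × 3.808 = 4.189 years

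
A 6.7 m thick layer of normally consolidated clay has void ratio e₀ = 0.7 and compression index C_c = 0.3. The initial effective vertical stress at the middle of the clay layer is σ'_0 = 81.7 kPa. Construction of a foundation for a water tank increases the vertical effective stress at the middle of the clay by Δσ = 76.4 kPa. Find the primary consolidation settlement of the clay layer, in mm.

Final effective stress: σ'_f = σ'_0 + Δσ = 81.7 + 76.4 = 158.1 kPa.
Normally consolidated clay, so the full stress increment lies on the virgin compression line:
S_c = C_c·H/(1+e₀)·log₁₀(σ'_f/σ'_0) = 0.3×6.7/(1+0.7)×log₁₀(158.1/81.7)
    = 1.1824 × 0.28671 = 0.339 m

S_c ≈ 339 mm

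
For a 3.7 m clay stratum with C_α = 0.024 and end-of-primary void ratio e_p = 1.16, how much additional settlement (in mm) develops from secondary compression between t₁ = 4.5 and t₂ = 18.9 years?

S_s ≈ 25.6 mm

Secondary compression: S_s = C_α·H/(1+e_p)·log₁₀(t₂/t₁)
S_s = 0.024×3.7/(1+1.16)×log₁₀(18.9/4.5)
    = 0.04111 × 0.6232 = 0.02562 m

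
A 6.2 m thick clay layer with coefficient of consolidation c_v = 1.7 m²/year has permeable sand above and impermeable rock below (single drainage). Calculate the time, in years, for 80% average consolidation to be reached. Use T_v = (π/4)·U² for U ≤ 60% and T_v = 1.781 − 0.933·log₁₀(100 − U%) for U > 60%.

Drainage path length: H_d = H = 6.2 m (single drainage).
U > 60%: T_v = 1.781 − 0.933·log₁₀(100 − 80) = 0.56714.
t = T_v·H_d²/c_v = 0.56714×6.2²/1.7 = 12.82 years.

t ≈ 12.8 years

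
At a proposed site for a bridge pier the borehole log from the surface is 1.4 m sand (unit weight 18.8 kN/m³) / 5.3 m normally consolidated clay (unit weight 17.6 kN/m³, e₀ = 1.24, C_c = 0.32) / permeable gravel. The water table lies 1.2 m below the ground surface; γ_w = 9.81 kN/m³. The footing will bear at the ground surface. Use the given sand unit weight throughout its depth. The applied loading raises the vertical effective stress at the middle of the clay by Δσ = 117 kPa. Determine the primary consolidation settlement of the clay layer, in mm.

Mid-depth of clay below the ground surface: z = 1.4 + 5.3/2 = 4.05 m.
Total vertical stress at mid-clay: σ_v = 18.8×1.4 + 17.6×2.65 = 72.96 kPa.
Pore pressure: u = 9.81×(4.05 − 1.2) = 27.959 kPa.
Initial effective stress: σ'_0 = σ_v − u = 72.96 − 27.959 = 45.001 kPa.
Final effective stress: σ'_f = σ'_0 + Δσ = 45.001 + 117 = 162 kPa.
Normally consolidated clay, so the full stress increment lies on the virgin compression line:
S_c = C_c·H/(1+e₀)·log₁₀(σ'_f/σ'_0) = 0.32×5.3/(1+1.24)×log₁₀(162/45.001)
    = 0.75714 × 0.55629 = 0.4212 m

S_c ≈ 421 mm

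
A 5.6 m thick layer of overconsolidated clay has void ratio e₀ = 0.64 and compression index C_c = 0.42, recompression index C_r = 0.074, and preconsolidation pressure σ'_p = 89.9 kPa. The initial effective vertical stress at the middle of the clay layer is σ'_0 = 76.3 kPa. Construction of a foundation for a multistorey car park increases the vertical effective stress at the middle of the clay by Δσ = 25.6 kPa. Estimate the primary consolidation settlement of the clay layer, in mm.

Final effective stress: σ'_f = 76.3 + 25.6 = 101.9 kPa.
σ'_f = 101.9 > σ'_p = 89.9 kPa, so the stress path crosses the preconsolidation pressure — recompression up to σ'_p, then virgin compression beyond:
S_c = H/(1+e₀)·[C_r·log₁₀(σ'_p/σ'_0) + C_c·log₁₀(σ'_f/σ'_p)]
    = 5.6/1.64 × [0.074×log₁₀(89.9/76.3) + 0.42×log₁₀(101.9/89.9)]
    = 3.4146 × [0.0052714 + 0.022854] = 0.09604 m

S_c ≈ 96 mm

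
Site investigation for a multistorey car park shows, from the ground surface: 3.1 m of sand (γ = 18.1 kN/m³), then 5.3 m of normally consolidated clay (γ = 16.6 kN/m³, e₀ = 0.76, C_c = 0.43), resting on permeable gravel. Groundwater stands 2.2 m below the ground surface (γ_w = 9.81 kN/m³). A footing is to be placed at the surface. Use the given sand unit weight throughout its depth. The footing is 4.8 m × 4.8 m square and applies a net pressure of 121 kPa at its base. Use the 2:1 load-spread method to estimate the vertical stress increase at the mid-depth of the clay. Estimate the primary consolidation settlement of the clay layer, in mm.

S_c ≈ 183 mm

Mid-depth of clay below the ground surface: z = 3.1 + 5.3/2 = 5.75 m.
Total vertical stress at mid-clay: σ_v = 18.1×3.1 + 16.6×2.65 = 100.1 kPa.
Pore pressure: u = 9.81×(5.75 − 2.2) = 34.825 kPa.
Initial effective stress: σ'_0 = σ_v − u = 100.1 − 34.825 = 65.275 kPa.
Stress increase at mid-clay by the 2:1 spreading method:
Δσ = qBL/((B+z)(L+z)) = 121×4.8×4.8/((4.8+5.75)(4.8+5.75)) = 25.047 kPa
Final effective stress: σ'_f = σ'_0 + Δσ = 65.275 + 25.047 = 90.322 kPa.
Normally consolidated clay, so the full stress increment lies on the virgin compression line:
S_c = C_c·H/(1+e₀)·log₁₀(σ'_f/σ'_0) = 0.43×5.3/(1+0.76)×log₁₀(90.322/65.275)
    = 1.2949 × 0.14105 = 0.1826 m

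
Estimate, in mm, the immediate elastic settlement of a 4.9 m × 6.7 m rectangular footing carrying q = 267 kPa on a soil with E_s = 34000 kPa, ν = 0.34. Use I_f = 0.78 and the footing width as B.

Immediate (elastic) settlement: S_e = q·B·(1−ν²)/E_s · I_f.
S_e = 267 × 4.9 × (1 − 0.34²) / 34000 × 0.78
    = 267 × 4.9 × 0.8844 / 34000 × 0.78
    = 0.02654 m = 26.54 mm

S_e ≈ 26.5 mm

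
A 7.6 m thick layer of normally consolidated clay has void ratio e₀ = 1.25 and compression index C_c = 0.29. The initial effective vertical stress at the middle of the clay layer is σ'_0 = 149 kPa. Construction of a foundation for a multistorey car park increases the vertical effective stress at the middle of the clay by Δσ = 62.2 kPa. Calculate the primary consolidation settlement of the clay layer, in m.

Final effective stress: σ'_f = σ'_0 + Δσ = 149 + 62.2 = 211.2 kPa.
Normally consolidated clay, so the full stress increment lies on the virgin compression line:
S_c = C_c·H/(1+e₀)·log₁₀(σ'_f/σ'_0) = 0.29×7.6/(1+1.25)×log₁₀(211.2/149)
    = 0.97956 × 0.15151 = 0.1484 m

S_c ≈ 0.148 m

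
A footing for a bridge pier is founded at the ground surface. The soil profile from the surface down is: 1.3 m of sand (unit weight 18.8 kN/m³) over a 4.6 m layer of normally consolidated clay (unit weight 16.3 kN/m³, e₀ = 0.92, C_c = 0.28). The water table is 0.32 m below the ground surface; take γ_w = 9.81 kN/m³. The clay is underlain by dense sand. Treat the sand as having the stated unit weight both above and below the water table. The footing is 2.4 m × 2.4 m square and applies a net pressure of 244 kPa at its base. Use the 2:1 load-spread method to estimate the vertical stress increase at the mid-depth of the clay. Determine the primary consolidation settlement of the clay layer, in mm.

Mid-depth of clay below the ground surface: z = 1.3 + 4.6/2 = 3.6 m.
Total vertical stress at mid-clay: σ_v = 18.8×1.3 + 16.3×2.3 = 61.93 kPa.
Pore pressure: u = 9.81×(3.6 − 0.32) = 32.177 kPa.
Initial effective stress: σ'_0 = σ_v − u = 61.93 − 32.177 = 29.753 kPa.
Stress increase at mid-clay by the 2:1 spreading method:
Δσ = qBL/((B+z)(L+z)) = 244×2.4×2.4/((2.4+3.6)(2.4+3.6)) = 39.04 kPa
Final effective stress: σ'_f = σ'_0 + Δσ = 29.753 + 39.04 = 68.793 kPa.
Normally consolidated clay, so the full stress increment lies on the virgin compression line:
S_c = C_c·H/(1+e₀)·log₁₀(σ'_f/σ'_0) = 0.28×4.6/(1+0.92)×log₁₀(68.793/29.753)
    = 0.67083 × 0.36401 = 0.2442 m

S_c ≈ 244 mm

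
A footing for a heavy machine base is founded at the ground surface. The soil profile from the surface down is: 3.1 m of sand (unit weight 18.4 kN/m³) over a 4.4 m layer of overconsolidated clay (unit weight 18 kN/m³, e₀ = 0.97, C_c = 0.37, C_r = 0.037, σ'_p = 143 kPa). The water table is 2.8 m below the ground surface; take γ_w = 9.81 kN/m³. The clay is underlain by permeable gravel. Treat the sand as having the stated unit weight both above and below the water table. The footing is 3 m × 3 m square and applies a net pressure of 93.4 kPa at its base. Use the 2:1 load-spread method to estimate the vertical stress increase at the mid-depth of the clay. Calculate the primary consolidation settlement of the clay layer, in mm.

S_c ≈ 5.61 mm

Mid-depth of clay below the ground surface: z = 3.1 + 4.4/2 = 5.3 m.
Total vertical stress at mid-clay: σ_v = 18.4×3.1 + 18×2.2 = 96.64 kPa.
Pore pressure: u = 9.81×(5.3 − 2.8) = 24.525 kPa.
Initial effective stress: σ'_0 = σ_v − u = 96.64 − 24.525 = 72.115 kPa.
Stress increase at mid-clay by the 2:1 spreading method:
Δσ = qBL/((B+z)(L+z)) = 93.4×3×3/((3+5.3)(3+5.3)) = 12.202 kPa
Final effective stress: σ'_f = 72.115 + 12.202 = 84.317 kPa.
σ'_f = 84.317 ≤ σ'_p = 143 kPa, so the clay remains overconsolidated and only the recompression index applies:
S_c = C_r·H/(1+e₀)·log₁₀(σ'_f/σ'_0) = 0.037×4.4/1.97×log₁₀(84.317/72.115)
    = 0.082639 × 0.06789 = 0.00561 m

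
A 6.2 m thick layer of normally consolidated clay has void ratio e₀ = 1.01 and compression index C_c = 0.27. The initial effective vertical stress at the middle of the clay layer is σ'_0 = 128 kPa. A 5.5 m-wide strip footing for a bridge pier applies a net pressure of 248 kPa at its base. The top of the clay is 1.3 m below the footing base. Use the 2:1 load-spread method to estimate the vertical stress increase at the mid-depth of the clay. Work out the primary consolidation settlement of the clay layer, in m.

S_c ≈ 0.264 m

Mid-depth of clay below the footing base: z = 1.3 + 6.2/2 = 4.4 m.
Stress increase at mid-clay by the 2:1 spreading method:
Δσ = qB/(B+z) = 248×5.5/(5.5+4.4) = 137.78 kPa
Final effective stress: σ'_f = σ'_0 + Δσ = 128 + 137.78 = 265.78 kPa.
Normally consolidated clay, so the full stress increment lies on the virgin compression line:
S_c = C_c·H/(1+e₀)·log₁₀(σ'_f/σ'_0) = 0.27×6.2/(1+1.01)×log₁₀(265.78/128)
    = 0.83284 × 0.31731 = 0.2643 m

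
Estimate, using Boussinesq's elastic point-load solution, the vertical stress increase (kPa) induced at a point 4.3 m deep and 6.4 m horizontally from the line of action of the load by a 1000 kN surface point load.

Δσ_z ≈ 1.39 kPa

Boussinesq vertical stress below a point load on an elastic half-space:
Δσ_z = 3P/(2πz²) · [1 + (r/z)²]^(−5/2)
r/z = 6.4/4.3 = 1.4884; [1+(r/z)²]^(−5/2) = 0.053946.
Δσ_z = 3×1000/(2π×4.3²) × 0.053946 = 25.823 × 0.053946 = 1.393 kPa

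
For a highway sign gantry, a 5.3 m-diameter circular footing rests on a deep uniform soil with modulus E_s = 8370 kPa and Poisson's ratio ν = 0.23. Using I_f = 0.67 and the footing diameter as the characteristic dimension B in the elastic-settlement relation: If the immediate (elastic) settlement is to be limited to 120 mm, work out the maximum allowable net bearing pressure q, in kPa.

S_e = q·B·(1−ν²)/E_s · I_f  ⇒  q = S_e·E_s / (B·(1−ν²)·I_f).
q = 0.12 × 8370 / (5.3 × 0.9471 × 0.67) = 298.6 kPa

q ≈ 299 kPa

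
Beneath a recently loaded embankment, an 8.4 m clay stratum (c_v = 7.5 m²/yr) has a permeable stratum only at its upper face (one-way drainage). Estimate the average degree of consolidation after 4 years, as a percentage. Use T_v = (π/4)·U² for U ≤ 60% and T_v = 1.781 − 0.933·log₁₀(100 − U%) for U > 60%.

Drainage path length: H_d = H = 8.4 m (single drainage).
T_v = c_v·t/H_d² = 7.5×4/8.4² = 0.42517.
T_v = 0.42517 corresponds to the U > 60% branch:
U = 1 − 10^((1.781 − T_v)/0.933)/100 = 0.7161

U ≈ 71.6 %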